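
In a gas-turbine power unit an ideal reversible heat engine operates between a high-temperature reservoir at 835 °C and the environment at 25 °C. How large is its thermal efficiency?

T_H = 835 °C → 835 + 273.15 = 1108.15 K.
T_C = 25 °C → 25 + 273.15 = 298.15 K.
Carnot efficiency: η = 1 − T_C/T_H = 1 − 298.15/1108.15 = 0.7309.

η ≈ 0.7309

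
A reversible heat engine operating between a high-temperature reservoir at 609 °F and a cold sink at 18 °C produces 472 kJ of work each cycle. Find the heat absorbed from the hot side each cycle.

Q_H ≈ 926 kJ

T_H = 609 °F → (609 − 32) × 5/9 = 320.56 °C = 593.71 K.
T_C = 18 °C → 18 + 273.15 = 291.15 K.
For a reversible engine, η = 1 − T_C/T_H = 1 − 291.15/593.71 = 0.5096.
Q_H = W/η = 472/0.5096 = 926 kJ.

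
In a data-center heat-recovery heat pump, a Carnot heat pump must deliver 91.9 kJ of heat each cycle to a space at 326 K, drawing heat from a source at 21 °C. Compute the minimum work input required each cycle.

T_C = 21 °C → 21 + 273.15 = 294.15 K.
The Carnot heat-pump COP is COP_HP = T_H/(T_H − T_C) = 326.00/31.85 = 10.2355.
W = Q_H/COP_HP = 91.9/10.2355 = 8.98 kJ.

W_in ≈ 8.98 kJ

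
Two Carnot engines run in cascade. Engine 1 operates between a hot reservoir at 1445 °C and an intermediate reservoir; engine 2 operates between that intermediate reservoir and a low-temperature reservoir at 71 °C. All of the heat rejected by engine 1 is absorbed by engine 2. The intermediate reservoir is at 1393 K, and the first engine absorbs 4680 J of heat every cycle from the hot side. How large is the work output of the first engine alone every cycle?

T_H = 1445 °C → 1445 + 273.15 = 1718.15 K.
T_C = 71 °C → 71 + 273.15 = 344.15 K.
First-stage efficiency η₁ = 1 − T_m/T_H = 1 − 1393.00/1718.15 = 0.1892.
W₁ = η₁·Q_H = 0.1892 × 4680 = 886 J.

W₁ ≈ 886 J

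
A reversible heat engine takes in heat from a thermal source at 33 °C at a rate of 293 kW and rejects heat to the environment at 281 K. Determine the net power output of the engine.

T_H = 33 °C → 33 + 273.15 = 306.15 K.
For a reversible engine, η = 1 − T_C/T_H = 1 − 281.00/306.15 = 0.0821.
W = η·Q_H = 0.0821 × 293 = 24.1 kW.

Ẇ ≈ 24.1 kW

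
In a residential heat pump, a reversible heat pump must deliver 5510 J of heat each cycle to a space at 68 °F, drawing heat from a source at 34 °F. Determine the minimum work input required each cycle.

W_in ≈ 355.0 J

T_H = 68 °F → (68 − 32) × 5/9 = 20.00 °C = 293.15 K.
T_C = 34 °F → (34 − 32) × 5/9 = 1.11 °C = 274.26 K.
COP_HP = T_H/(T_H − T_C) = 293.15/18.89 = 15.5197.
W = Q_H/COP_HP = 5510/15.5197 = 355.0 J.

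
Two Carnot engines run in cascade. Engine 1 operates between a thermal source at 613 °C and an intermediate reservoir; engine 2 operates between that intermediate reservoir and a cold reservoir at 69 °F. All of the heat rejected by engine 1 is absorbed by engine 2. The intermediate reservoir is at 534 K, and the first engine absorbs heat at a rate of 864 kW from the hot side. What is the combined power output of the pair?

T_H = 613 °C → 613 + 273.15 = 886.15 K.
T_C = 69 °F → (69 − 32) × 5/9 = 20.56 °C = 293.71 K.
Two reversible stages in series are equivalent to a single Carnot engine between T_H and T_C, so η_total = 1 − T_C/T_H = 1 − 293.71/886.15 = 0.6686.
W_total = η_total · Q_H = 0.6686 × 864 = 578 kW.

Ẇ_total ≈ 578 kW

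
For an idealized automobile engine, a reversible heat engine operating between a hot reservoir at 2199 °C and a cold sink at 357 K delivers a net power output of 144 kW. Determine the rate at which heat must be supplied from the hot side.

T_H = 2199 °C → 2199 + 273.15 = 2472.15 K.
The Carnot efficiency is η = 1 − T_C/T_H = 1 − 357.00/2472.15 = 0.8556.
Q_H = W/η = 144/0.8556 = 168 kW.

Q̇_H ≈ 168 kW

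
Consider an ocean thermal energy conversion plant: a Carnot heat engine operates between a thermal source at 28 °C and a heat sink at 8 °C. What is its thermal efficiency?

η ≈ 0.06641

T_H = 28 °C → 28 + 273.15 = 301.15 K.
T_C = 8 °C → 8 + 273.15 = 281.15 K.
η_rev = 1 − T_C/T_H = 1 − 281.15/301.15 = 0.06641.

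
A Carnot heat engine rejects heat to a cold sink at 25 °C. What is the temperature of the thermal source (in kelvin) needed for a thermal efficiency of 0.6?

T_C = 25 °C → 25 + 273.15 = 298.15 K.
From η = 1 − T_C/T_H, solving for T_H gives T_H = T_C/(1 − η) = 298.15/(1 − 0.6) = 745.4 K.

T_H ≈ 745.4 K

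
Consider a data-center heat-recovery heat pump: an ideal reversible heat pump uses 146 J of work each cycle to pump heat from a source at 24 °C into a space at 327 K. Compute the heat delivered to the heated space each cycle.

Q_H ≈ 1600 J

T_C = 24 °C → 24 + 273.15 = 297.15 K.
COP_HP = T_H/(T_H − T_C) = 327.00/29.85 = 10.9548.
Q_H = COP_HP · W = 10.9548 × 146 = 1600 J.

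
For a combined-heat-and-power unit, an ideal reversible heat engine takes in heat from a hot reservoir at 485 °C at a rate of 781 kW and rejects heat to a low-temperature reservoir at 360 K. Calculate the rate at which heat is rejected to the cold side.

Q̇_C ≈ 370.9 kW

T_H = 485 °C → 485 + 273.15 = 758.15 K.
For a reversible engine, η = 1 − T_C/T_H = 1 − 360.00/758.15 = 0.5252.
For a reversible cycle Q_C/Q_H = T_C/T_H, so Q_C = 781 × 360.00/758.15 = 370.9 kW.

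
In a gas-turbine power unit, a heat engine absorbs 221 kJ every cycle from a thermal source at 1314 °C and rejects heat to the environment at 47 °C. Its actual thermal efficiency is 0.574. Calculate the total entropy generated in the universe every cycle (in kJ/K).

T_H = 1314 °C → 1314 + 273.15 = 1587.15 K.
T_C = 47 °C → 47 + 273.15 = 320.15 K.
W = η·Q_H = 0.574 × 221 = 126.9 kJ, so Q_C = Q_H − W = 94.15 kJ.
The hot reservoir loses entropy Q_H/T_H = 221/1587.15 = 0.1392 kJ/K; the cold reservoir gains Q_C/T_C = 94.15/320.15 = 0.2941 kJ/K.
ΔS_univ = −Q_H/T_H + Q_C/T_C = 0.1548 kJ/K (> 0, since η = 0.574 < η_Carnot = 0.798).

ΔS_univ ≈ 0.1548 kJ/K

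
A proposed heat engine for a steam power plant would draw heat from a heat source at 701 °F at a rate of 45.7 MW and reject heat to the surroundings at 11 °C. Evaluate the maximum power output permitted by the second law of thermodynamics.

Ẇ_max ≈ 25.6 MW

T_H = 701 °F → (701 − 32) × 5/9 = 371.67 °C = 644.82 K.
T_C = 11 °C → 11 + 273.15 = 284.15 K.
By the Carnot theorem, η_max = 1 − T_C/T_H = 1 − 284.15/644.82 = 0.5593.
W_max = η_max · Q_H = 0.5593 × 45.7 = 25.6 MW.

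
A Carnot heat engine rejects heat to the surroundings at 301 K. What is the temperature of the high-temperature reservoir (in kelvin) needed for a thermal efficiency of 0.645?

From η = 1 − T_C/T_H, solving for T_H gives T_H = T_C/(1 − η) = 301.00/(1 − 0.645) = 848 K.

T_H ≈ 848 K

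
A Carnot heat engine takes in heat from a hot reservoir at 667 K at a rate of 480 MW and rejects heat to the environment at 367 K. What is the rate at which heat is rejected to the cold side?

Carnot efficiency: η = 1 − T_C/T_H = 1 − 367.00/667.00 = 0.4498.
For a reversible cycle Q_C/Q_H = T_C/T_H, so Q_C = 480 × 367.00/667.00 = 264 MW.

Q̇_C ≈ 264 MW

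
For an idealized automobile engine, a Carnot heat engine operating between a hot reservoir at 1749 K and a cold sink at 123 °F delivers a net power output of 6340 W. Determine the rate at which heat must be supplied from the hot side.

T_C = 123 °F → (123 − 32) × 5/9 = 50.56 °C = 323.71 K.
For a reversible engine, η = 1 − T_C/T_H = 1 − 323.71/1749.00 = 0.8149.
Q_H = W/η = 6340/0.8149 = 7780 W.

Q̇_H ≈ 7780 W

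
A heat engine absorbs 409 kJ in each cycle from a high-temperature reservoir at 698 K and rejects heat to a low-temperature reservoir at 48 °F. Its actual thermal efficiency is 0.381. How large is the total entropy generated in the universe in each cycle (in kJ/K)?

T_C = 48 °F → (48 − 32) × 5/9 = 8.89 °C = 282.04 K.
W = η·Q_H = 0.381 × 409 = 155.8 kJ, so Q_C = Q_H − W = 253.2 kJ.
Entropy balance on the reservoirs: −Q_H/T_H = -0.5860 kJ/K, +Q_C/T_C = 0.8976 kJ/K.
ΔS_univ = −Q_H/T_H + Q_C/T_C = 0.312 kJ/K (> 0, since η = 0.381 < η_Carnot = 0.596).

ΔS_univ ≈ 0.312 kJ/K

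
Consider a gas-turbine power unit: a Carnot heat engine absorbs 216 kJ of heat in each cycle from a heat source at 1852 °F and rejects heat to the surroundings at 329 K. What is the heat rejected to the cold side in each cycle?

T_H = 1852 °F → (1852 − 32) × 5/9 = 1011.11 °C = 1284.26 K.
η_rev = 1 − T_C/T_H = 1 − 329.00/1284.26 = 0.7438.
For a reversible cycle Q_C/Q_H = T_C/T_H, so Q_C = 216 × 329.00/1284.26 = 55.33 kJ.

Q_C ≈ 55.33 kJ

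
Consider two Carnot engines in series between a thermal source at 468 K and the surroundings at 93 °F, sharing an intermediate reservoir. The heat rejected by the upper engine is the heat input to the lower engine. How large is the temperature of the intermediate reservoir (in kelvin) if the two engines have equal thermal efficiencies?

T_m ≈ 379 K

T_C = 93 °F → (93 − 32) × 5/9 = 33.89 °C = 307.04 K.
Equal efficiencies require 1 − T_m/T_H = 1 − T_C/T_m, i.e. T_m/T_H = T_C/T_m, so T_m = √(T_H·T_C) = √(468.00 × 307.04) = 379 K.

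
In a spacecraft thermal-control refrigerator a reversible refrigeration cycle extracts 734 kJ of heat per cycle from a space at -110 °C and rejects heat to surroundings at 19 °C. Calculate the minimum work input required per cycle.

W_in ≈ 580.4 kJ

T_H = 19 °C → 19 + 273.15 = 292.15 K.
T_C = -110 °C → -110 + 273.15 = 163.15 K.
COP_R = T_C/(T_H − T_C) = 163.15/129.00 = 1.2647.
W = Q_C/COP_R = 734/1.2647 = 580.4 kJ.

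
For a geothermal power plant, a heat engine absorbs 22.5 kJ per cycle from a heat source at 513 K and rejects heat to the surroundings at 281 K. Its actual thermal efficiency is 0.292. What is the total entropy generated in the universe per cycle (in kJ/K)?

ΔS_univ ≈ 0.0128 kJ/K

W = η·Q_H = 0.292 × 22.5 = 6.570 kJ, so Q_C = Q_H − W = 15.93 kJ.
Entropy balance on the reservoirs: −Q_H/T_H = -0.04386 kJ/K, +Q_C/T_C = 0.05669 kJ/K.
ΔS_univ = −Q_H/T_H + Q_C/T_C = 0.0128 kJ/K (> 0, since η = 0.292 < η_Carnot = 0.452).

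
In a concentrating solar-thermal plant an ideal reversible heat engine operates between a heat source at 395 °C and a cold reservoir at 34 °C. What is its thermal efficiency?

T_H = 395 °C → 395 + 273.15 = 668.15 K.
T_C = 34 °C → 34 + 273.15 = 307.15 K.
η_rev = 1 − T_C/T_H = 1 − 307.15/668.15 = 0.540.

η ≈ 0.540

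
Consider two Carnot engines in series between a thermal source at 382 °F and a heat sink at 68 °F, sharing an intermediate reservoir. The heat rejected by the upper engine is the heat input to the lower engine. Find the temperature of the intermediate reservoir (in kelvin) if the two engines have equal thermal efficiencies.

T_H = 382 °F → (382 − 32) × 5/9 = 194.44 °C = 467.59 K.
T_C = 68 °F → (68 − 32) × 5/9 = 20.00 °C = 293.15 K.
Equal efficiencies require 1 − T_m/T_H = 1 − T_C/T_m, i.e. T_m/T_H = T_C/T_m, so T_m = √(T_H·T_C) = √(467.59 × 293.15) = 370 K.

T_m ≈ 370 K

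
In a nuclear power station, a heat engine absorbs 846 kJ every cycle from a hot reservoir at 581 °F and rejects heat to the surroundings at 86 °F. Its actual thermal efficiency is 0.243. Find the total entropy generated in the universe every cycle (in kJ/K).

ΔS_univ ≈ 0.649 kJ/K

T_H = 581 °F → (581 − 32) × 5/9 = 305.00 °C = 578.15 K.
T_C = 86 °F → (86 − 32) × 5/9 = 30.00 °C = 303.15 K.
W = η·Q_H = 0.243 × 846 = 205.6 kJ, so Q_C = Q_H − W = 640.4 kJ.
Entropy balance on the reservoirs: −Q_H/T_H = -1.463 kJ/K, +Q_C/T_C = 2.113 kJ/K.
ΔS_univ = −Q_H/T_H + Q_C/T_C = 0.649 kJ/K (> 0, since η = 0.243 < η_Carnot = 0.476).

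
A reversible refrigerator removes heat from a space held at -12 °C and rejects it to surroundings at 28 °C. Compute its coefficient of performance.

COP_R ≈ 6.53

T_H = 28 °C → 28 + 273.15 = 301.15 K.
T_C = -12 °C → -12 + 273.15 = 261.15 K.
For a reversible refrigerator, COP_R = T_C/(T_H − T_C) = 261.15/(301.15 − 261.15) = 6.53.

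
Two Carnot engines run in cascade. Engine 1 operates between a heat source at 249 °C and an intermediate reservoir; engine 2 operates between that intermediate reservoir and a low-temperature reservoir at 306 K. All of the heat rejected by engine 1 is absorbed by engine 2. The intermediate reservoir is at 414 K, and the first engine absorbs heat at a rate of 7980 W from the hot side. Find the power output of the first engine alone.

Ẇ₁ ≈ 1650 W

T_H = 249 °C → 249 + 273.15 = 522.15 K.
First-stage efficiency η₁ = 1 − T_m/T_H = 1 − 414.00/522.15 = 0.2071.
W₁ = η₁·Q_H = 0.2071 × 7980 = 1650 W.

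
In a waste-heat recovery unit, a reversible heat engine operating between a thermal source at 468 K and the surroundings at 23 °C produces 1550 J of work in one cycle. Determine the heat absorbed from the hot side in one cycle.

T_C = 23 °C → 23 + 273.15 = 296.15 K.
Since the cycle is reversible, η = 1 − T_C/T_H = 1 − 296.15/468.00 = 0.3672.
Q_H = W/η = 1550/0.3672 = 4220 J.

Q_H ≈ 4220 J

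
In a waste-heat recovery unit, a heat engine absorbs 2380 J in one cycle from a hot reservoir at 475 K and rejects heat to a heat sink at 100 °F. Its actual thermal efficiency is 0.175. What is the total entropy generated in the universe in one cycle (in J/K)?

ΔS_univ ≈ 1.30 J/K

T_C = 100 °F → (100 − 32) × 5/9 = 37.78 °C = 310.93 K.
W = η·Q_H = 0.175 × 2380 = 416.5 J, so Q_C = Q_H − W = 1964 J.
The hot reservoir loses entropy Q_H/T_H = 2380/475.00 = 5.011 J/K; the cold reservoir gains Q_C/T_C = 1964/310.93 = 6.315 J/K.
ΔS_univ = −Q_H/T_H + Q_C/T_C = 1.30 J/K (> 0, since η = 0.175 < η_Carnot = 0.345).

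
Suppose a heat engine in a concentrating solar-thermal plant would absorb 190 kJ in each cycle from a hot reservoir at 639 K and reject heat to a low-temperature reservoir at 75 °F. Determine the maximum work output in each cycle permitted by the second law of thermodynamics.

T_C = 75 °F → (75 − 32) × 5/9 = 23.89 °C = 297.04 K.
The upper bound on efficiency is η_max = 1 − T_C/T_H = 1 − 297.04/639.00 = 0.5352.
W_max = η_max · Q_H = 0.5352 × 190 = 102 kJ.

W_max ≈ 102 kJ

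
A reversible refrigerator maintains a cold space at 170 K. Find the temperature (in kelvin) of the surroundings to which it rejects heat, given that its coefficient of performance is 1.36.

T_H ≈ 295 K

COP_R = T_C/(T_H − T_C) ⇒ T_H = T_C·(1 + 1/COP_R) = 170.00 × (1 + 1/1.36) = 295 K.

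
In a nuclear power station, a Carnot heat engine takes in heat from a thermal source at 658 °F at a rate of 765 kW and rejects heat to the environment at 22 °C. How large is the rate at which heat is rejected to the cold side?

T_H = 658 °F → (658 − 32) × 5/9 = 347.78 °C = 620.93 K.
T_C = 22 °C → 22 + 273.15 = 295.15 K.
Since the cycle is reversible, η = 1 − T_C/T_H = 1 − 295.15/620.93 = 0.5247.
For a reversible cycle Q_C/Q_H = T_C/T_H, so Q_C = 765 × 295.15/620.93 = 364 kW.

Q̇_C ≈ 364 kW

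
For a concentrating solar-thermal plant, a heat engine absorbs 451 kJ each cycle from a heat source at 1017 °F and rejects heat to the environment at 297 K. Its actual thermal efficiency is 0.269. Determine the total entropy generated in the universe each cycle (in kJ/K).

T_H = 1017 °F → (1017 − 32) × 5/9 = 547.22 °C = 820.37 K.
W = η·Q_H = 0.269 × 451 = 121.3 kJ, so Q_C = Q_H − W = 329.7 kJ.
Entropy balance on the reservoirs: −Q_H/T_H = -0.5498 kJ/K, +Q_C/T_C = 1.110 kJ/K.
ΔS_univ = −Q_H/T_H + Q_C/T_C = 0.560 kJ/K (> 0, since η = 0.269 < η_Carnot = 0.638).

ΔS_univ ≈ 0.560 kJ/K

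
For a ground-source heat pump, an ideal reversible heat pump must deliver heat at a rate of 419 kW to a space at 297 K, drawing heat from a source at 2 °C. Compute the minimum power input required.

T_C = 2 °C → 2 + 273.15 = 275.15 K.
Reversible heating COP: COP_HP = T_H/(T_H − T_C) = 297.00/21.85 = 13.5927.
W = Q_H/COP_HP = 419/13.5927 = 30.8 kW.

Ẇ_in ≈ 30.8 kW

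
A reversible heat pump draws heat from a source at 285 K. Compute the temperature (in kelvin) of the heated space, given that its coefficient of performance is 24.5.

COP_HP = T_H/(T_H − T_C) ⇒ T_H = T_C·COP_HP/(COP_HP − 1) = 285.00 × 24.5/(24.5 − 1) = 297.1 K.

T_H ≈ 297.1 K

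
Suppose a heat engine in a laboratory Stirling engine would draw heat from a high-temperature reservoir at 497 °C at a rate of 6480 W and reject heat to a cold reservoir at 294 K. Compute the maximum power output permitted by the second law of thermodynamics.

Ẇ_max ≈ 4010 W

T_H = 497 °C → 497 + 273.15 = 770.15 K.
The upper bound on efficiency is η_max = 1 − T_C/T_H = 1 − 294.00/770.15 = 0.6183.
W_max = η_max · Q_H = 0.6183 × 6480 = 4010 W.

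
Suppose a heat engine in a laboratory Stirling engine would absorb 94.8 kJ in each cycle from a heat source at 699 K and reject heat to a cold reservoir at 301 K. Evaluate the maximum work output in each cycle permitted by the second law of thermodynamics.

The second-law ceiling is the Carnot efficiency, η_max = 1 − T_C/T_H = 1 − 301.00/699.00 = 0.5694.
W_max = η_max · Q_H = 0.5694 × 94.8 = 54.0 kJ.

W_max ≈ 54.0 kJ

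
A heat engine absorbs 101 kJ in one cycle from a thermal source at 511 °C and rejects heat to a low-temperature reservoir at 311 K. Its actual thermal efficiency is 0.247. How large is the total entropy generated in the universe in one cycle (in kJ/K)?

T_H = 511 °C → 511 + 273.15 = 784.15 K.
W = η·Q_H = 0.247 × 101 = 24.95 kJ, so Q_C = Q_H − W = 76.05 kJ.
Reservoir entropy changes: ΔS_H = −Q_H/T_H = −101/784.15 = -0.1288 kJ/K and ΔS_C = +Q_C/T_C = 76.05/311.00 = 0.2445 kJ/K.
ΔS_univ = −Q_H/T_H + Q_C/T_C = 0.1157 kJ/K (> 0, since η = 0.247 < η_Carnot = 0.603).

ΔS_univ ≈ 0.1157 kJ/K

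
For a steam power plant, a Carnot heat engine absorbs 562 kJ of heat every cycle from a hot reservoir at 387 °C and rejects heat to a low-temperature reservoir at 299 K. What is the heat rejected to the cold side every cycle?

T_H = 387 °C → 387 + 273.15 = 660.15 K.
Since the cycle is reversible, η = 1 − T_C/T_H = 1 − 299.00/660.15 = 0.5471.
For a reversible cycle Q_C/Q_H = T_C/T_H, so Q_C = 562 × 299.00/660.15 = 255 kJ.

Q_C ≈ 255 kJ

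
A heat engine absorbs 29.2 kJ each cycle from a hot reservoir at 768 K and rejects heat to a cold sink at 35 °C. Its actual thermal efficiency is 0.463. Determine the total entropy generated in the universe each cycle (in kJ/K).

T_C = 35 °C → 35 + 273.15 = 308.15 K.
W = η·Q_H = 0.463 × 29.2 = 13.52 kJ, so Q_C = Q_H − W = 15.68 kJ.
The hot reservoir loses entropy Q_H/T_H = 29.2/768.00 = 0.03802 kJ/K; the cold reservoir gains Q_C/T_C = 15.68/308.15 = 0.05089 kJ/K.
ΔS_univ = −Q_H/T_H + Q_C/T_C = 0.0129 kJ/K (> 0, since η = 0.463 < η_Carnot = 0.599).

ΔS_univ ≈ 0.0129 kJ/K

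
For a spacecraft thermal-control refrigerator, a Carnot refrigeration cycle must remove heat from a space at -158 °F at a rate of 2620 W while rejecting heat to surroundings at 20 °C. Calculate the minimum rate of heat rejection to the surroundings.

T_H = 20 °C → 20 + 273.15 = 293.15 K.
T_C = -158 °F → (-158 − 32) × 5/9 = -105.56 °C = 167.59 K.
For a reversible cycle Q_H/Q_C = T_H/T_C, so Q_H = Q_C·T_H/T_C = 2620 × 293.15/167.59 = 4580 W.

Q̇_H ≈ 4580 W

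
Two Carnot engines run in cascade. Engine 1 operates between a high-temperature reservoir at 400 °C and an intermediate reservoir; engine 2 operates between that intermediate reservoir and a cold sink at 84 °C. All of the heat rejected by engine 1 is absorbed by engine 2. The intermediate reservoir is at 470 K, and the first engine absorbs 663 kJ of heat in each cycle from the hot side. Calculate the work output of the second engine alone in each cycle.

T_H = 400 °C → 400 + 273.15 = 673.15 K.
T_C = 84 °C → 84 + 273.15 = 357.15 K.
Heat entering the second stage: Q_m = Q_H·(T_m/T_H) = 663 × 470.00/673.15 = 462.9 kJ.
Second-stage efficiency η₂ = 1 − T_C/T_m = 1 − 357.15/470.00 = 0.2401, so W₂ = η₂·Q_m = 111.1 kJ.

W₂ ≈ 111.1 kJ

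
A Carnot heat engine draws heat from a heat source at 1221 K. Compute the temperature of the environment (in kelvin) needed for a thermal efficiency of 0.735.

T_C ≈ 324 K

From η = 1 − T_C/T_H, T_C = T_H·(1 − η) = 1221.00 × (1 − 0.735) = 324 K.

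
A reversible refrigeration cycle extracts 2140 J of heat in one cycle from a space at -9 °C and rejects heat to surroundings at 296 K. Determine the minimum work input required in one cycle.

T_C = -9 °C → -9 + 273.15 = 264.15 K.
COP_R = T_C/(T_H − T_C) = 264.15/31.85 = 8.2936.
W = Q_C/COP_R = 2140/8.2936 = 258 J.

W_in ≈ 258 J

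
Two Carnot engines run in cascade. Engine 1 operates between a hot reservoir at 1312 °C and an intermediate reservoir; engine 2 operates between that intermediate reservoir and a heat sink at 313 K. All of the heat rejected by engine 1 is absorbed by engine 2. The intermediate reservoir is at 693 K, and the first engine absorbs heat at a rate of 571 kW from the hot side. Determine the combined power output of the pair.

Ẇ_total ≈ 458 kW

T_H = 1312 °C → 1312 + 273.15 = 1585.15 K.
Two reversible stages in series are equivalent to a single Carnot engine between T_H and T_C, so η_total = 1 − T_C/T_H = 1 − 313.00/1585.15 = 0.8025.
W_total = η_total · Q_H = 0.8025 × 571 = 458 kW.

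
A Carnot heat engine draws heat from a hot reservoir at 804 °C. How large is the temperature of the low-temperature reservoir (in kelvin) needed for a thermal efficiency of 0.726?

T_H = 804 °C → 804 + 273.15 = 1077.15 K.
From η = 1 − T_C/T_H, T_C = T_H·(1 − η) = 1077.15 × (1 − 0.726) = 295.1 K.

T_C ≈ 295.1 K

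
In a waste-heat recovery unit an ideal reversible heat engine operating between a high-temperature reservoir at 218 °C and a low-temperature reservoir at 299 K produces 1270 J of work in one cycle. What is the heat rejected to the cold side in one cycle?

Q_C ≈ 1980 J

T_H = 218 °C → 218 + 273.15 = 491.15 K.
Since the cycle is reversible, η = 1 − T_C/T_H = 1 − 299.00/491.15 = 0.3912.
Since Q_C/Q_H = T_C/T_H and Q_H = W/η, Q_C = W·T_C/(T_H − T_C) = 1270 × 299.00/192.15 = 1980 J.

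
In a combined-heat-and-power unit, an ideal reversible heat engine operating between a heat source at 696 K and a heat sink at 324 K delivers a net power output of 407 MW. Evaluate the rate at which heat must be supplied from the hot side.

Carnot efficiency: η = 1 − T_C/T_H = 1 − 324.00/696.00 = 0.5345.
Q_H = W/η = 407/0.5345 = 761 MW.

Q̇_H ≈ 761 MW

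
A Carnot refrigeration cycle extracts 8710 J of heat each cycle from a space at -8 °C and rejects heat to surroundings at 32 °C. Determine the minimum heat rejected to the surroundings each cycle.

Q_H ≈ 10000 J

T_H = 32 °C → 32 + 273.15 = 305.15 K.
T_C = -8 °C → -8 + 273.15 = 265.15 K.
For a reversible cycle Q_H/Q_C = T_H/T_C, so Q_H = Q_C·T_H/T_C = 8710 × 305.15/265.15 = 10000 J.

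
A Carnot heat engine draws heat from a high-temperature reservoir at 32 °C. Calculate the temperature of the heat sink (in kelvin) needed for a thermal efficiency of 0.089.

T_H = 32 °C → 32 + 273.15 = 305.15 K.
From η = 1 − T_C/T_H, T_C = T_H·(1 − η) = 305.15 × (1 − 0.089) = 278 K.

T_C ≈ 278 K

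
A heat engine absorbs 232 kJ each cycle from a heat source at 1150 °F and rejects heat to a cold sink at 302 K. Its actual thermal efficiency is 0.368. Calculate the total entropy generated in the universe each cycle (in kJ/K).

T_H = 1150 °F → (1150 − 32) × 5/9 = 621.11 °C = 894.26 K.
W = η·Q_H = 0.368 × 232 = 85.38 kJ, so Q_C = Q_H − W = 146.6 kJ.
Reservoir entropy changes: ΔS_H = −Q_H/T_H = −232/894.26 = -0.2594 kJ/K and ΔS_C = +Q_C/T_C = 146.6/302.00 = 0.4855 kJ/K.
ΔS_univ = −Q_H/T_H + Q_C/T_C = 0.226 kJ/K (> 0, since η = 0.368 < η_Carnot = 0.662).

ΔS_univ ≈ 0.226 kJ/K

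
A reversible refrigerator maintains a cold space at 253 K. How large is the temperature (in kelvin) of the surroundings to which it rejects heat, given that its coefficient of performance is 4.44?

T_H ≈ 310 K

COP_R = T_C/(T_H − T_C) ⇒ T_H = T_C·(1 + 1/COP_R) = 253.00 × (1 + 1/4.44) = 310 K.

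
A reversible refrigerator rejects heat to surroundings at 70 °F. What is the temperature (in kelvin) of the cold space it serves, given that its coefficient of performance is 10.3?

T_H = 70 °F → (70 − 32) × 5/9 = 21.11 °C = 294.26 K.
COP_R = T_C/(T_H − T_C) ⇒ T_C = T_H·COP_R/(1 + COP_R) = 294.26 × 10.3/(1 + 10.3) = 268 K.

T_C ≈ 268 K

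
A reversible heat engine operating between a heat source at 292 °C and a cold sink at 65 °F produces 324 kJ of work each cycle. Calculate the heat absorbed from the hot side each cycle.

Q_H ≈ 669 kJ

T_H = 292 °C → 292 + 273.15 = 565.15 K.
T_C = 65 °F → (65 − 32) × 5/9 = 18.33 °C = 291.48 K.
For a reversible engine, η = 1 − T_C/T_H = 1 − 291.48/565.15 = 0.4842.
Q_H = W/η = 324/0.4842 = 669 kJ.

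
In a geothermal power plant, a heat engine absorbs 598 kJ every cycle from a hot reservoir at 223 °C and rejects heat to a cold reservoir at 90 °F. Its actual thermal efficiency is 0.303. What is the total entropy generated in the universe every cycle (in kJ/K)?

ΔS_univ ≈ 0.1596 kJ/K

T_H = 223 °C → 223 + 273.15 = 496.15 K.
T_C = 90 °F → (90 − 32) × 5/9 = 32.22 °C = 305.37 K.
W = η·Q_H = 0.303 × 598 = 181.2 kJ, so Q_C = Q_H − W = 416.8 kJ.
Reservoir entropy changes: ΔS_H = −Q_H/T_H = −598/496.15 = -1.205 kJ/K and ΔS_C = +Q_C/T_C = 416.8/305.37 = 1.365 kJ/K.
ΔS_univ = −Q_H/T_H + Q_C/T_C = 0.1596 kJ/K (> 0, since η = 0.303 < η_Carnot = 0.385).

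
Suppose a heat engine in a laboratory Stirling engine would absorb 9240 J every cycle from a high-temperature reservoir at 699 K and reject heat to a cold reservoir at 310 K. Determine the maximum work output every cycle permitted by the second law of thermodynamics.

The upper bound on efficiency is η_max = 1 − T_C/T_H = 1 − 310.00/699.00 = 0.5565.
W_max = η_max · Q_H = 0.5565 × 9240 = 5142 J.

W_max ≈ 5142 J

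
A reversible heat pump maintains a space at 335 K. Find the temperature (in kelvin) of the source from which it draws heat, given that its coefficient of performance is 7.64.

T_C ≈ 291.2 K

COP_HP = T_H/(T_H − T_C) ⇒ T_C = T_H·(COP_HP − 1)/COP_HP = 335.00 × (7.64 − 1)/7.64 = 291.2 K.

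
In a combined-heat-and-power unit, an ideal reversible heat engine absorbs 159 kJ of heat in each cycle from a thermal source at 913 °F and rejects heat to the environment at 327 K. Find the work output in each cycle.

W ≈ 90.8 kJ

T_H = 913 °F → (913 − 32) × 5/9 = 489.44 °C = 762.59 K.
For a reversible engine, η = 1 − T_C/T_H = 1 − 327.00/762.59 = 0.5712.
W = η·Q_H = 0.5712 × 159 = 90.8 kJ.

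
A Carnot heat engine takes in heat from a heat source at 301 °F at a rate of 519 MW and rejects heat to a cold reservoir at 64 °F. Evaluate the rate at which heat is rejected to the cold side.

T_H = 301 °F → (301 − 32) × 5/9 = 149.44 °C = 422.59 K.
T_C = 64 °F → (64 − 32) × 5/9 = 17.78 °C = 290.93 K.
η_rev = 1 − T_C/T_H = 1 − 290.93/422.59 = 0.3116.
For a reversible cycle Q_C/Q_H = T_C/T_H, so Q_C = 519 × 290.93/422.59 = 357 MW.

Q̇_C ≈ 357 MW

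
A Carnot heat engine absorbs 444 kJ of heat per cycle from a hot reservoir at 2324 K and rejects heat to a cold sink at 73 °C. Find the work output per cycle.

W ≈ 378 kJ

T_C = 73 °C → 73 + 273.15 = 346.15 K.
Carnot efficiency: η = 1 − T_C/T_H = 1 − 346.15/2324.00 = 0.8511.
W = η·Q_H = 0.8511 × 444 = 378 kJ.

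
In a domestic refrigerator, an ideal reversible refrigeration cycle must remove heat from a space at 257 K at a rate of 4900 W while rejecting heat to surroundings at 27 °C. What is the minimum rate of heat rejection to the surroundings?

T_H = 27 °C → 27 + 273.15 = 300.15 K.
For a reversible cycle Q_H/Q_C = T_H/T_C, so Q_H = Q_C·T_H/T_C = 4900 × 300.15/257.00 = 5720 W.

Q̇_H ≈ 5720 W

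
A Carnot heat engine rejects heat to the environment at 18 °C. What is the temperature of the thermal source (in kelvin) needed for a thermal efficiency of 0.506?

T_C = 18 °C → 18 + 273.15 = 291.15 K.
From η = 1 − T_C/T_H, solving for T_H gives T_H = T_C/(1 − η) = 291.15/(1 − 0.506) = 589 K.

T_H ≈ 589 K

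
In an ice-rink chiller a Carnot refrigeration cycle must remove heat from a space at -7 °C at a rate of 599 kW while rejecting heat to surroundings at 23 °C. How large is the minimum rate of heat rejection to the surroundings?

Q̇_H ≈ 667 kW

T_H = 23 °C → 23 + 273.15 = 296.15 K.
T_C = -7 °C → -7 + 273.15 = 266.15 K.
For a reversible cycle Q_H/Q_C = T_H/T_C, so Q_H = Q_C·T_H/T_C = 599 × 296.15/266.15 = 667 kW.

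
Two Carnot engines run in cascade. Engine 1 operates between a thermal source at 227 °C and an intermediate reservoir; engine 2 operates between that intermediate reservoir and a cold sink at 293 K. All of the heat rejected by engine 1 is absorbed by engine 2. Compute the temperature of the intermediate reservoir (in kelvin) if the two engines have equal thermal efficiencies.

T_m ≈ 382.8 K

T_H = 227 °C → 227 + 273.15 = 500.15 K.
Equal efficiencies require 1 − T_m/T_H = 1 − T_C/T_m, i.e. T_m/T_H = T_C/T_m, so T_m = √(T_H·T_C) = √(500.15 × 293.00) = 382.8 K.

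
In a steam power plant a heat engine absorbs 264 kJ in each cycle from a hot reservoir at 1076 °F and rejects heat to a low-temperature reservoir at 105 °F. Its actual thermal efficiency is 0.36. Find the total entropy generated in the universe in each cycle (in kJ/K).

T_H = 1076 °F → (1076 − 32) × 5/9 = 580.00 °C = 853.15 K.
T_C = 105 °F → (105 − 32) × 5/9 = 40.56 °C = 313.71 K.
W = η·Q_H = 0.36 × 264 = 95.04 kJ, so Q_C = Q_H − W = 169.0 kJ.
The hot reservoir loses entropy Q_H/T_H = 264/853.15 = 0.3094 kJ/K; the cold reservoir gains Q_C/T_C = 169.0/313.71 = 0.5386 kJ/K.
ΔS_univ = −Q_H/T_H + Q_C/T_C = 0.229 kJ/K (> 0, since η = 0.36 < η_Carnot = 0.632).

ΔS_univ ≈ 0.229 kJ/K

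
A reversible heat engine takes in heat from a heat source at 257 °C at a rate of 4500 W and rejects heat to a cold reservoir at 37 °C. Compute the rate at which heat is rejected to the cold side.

T_H = 257 °C → 257 + 273.15 = 530.15 K.
T_C = 37 °C → 37 + 273.15 = 310.15 K.
η_rev = 1 − T_C/T_H = 1 − 310.15/530.15 = 0.4150.
For a reversible cycle Q_C/Q_H = T_C/T_H, so Q_C = 4500 × 310.15/530.15 = 2630 W.

Q̇_C ≈ 2630 W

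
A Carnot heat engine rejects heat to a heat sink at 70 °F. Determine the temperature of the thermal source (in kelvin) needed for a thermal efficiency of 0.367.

T_C = 70 °F → (70 − 32) × 5/9 = 21.11 °C = 294.26 K.
From η = 1 − T_C/T_H, solving for T_H gives T_H = T_C/(1 − η) = 294.26/(1 − 0.367) = 465 K.

T_H ≈ 465 K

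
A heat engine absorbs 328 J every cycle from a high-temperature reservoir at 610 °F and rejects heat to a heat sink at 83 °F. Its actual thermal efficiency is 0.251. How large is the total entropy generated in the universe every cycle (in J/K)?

T_H = 610 °F → (610 − 32) × 5/9 = 321.11 °C = 594.26 K.
T_C = 83 °F → (83 − 32) × 5/9 = 28.33 °C = 301.48 K.
W = η·Q_H = 0.251 × 328 = 82.33 J, so Q_C = Q_H − W = 245.7 J.
Reservoir entropy changes: ΔS_H = −Q_H/T_H = −328/594.26 = -0.5519 J/K and ΔS_C = +Q_C/T_C = 245.7/301.48 = 0.8149 J/K.
ΔS_univ = −Q_H/T_H + Q_C/T_C = 0.263 J/K (> 0, since η = 0.251 < η_Carnot = 0.493).

ΔS_univ ≈ 0.263 J/K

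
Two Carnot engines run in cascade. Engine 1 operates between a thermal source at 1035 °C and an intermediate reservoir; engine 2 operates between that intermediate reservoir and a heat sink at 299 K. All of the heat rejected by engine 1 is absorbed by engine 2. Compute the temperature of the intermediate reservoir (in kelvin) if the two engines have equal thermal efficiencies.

T_m ≈ 625 K

T_H = 1035 °C → 1035 + 273.15 = 1308.15 K.
Equal efficiencies require 1 − T_m/T_H = 1 − T_C/T_m, i.e. T_m/T_H = T_C/T_m, so T_m = √(T_H·T_C) = √(1308.15 × 299.00) = 625 K.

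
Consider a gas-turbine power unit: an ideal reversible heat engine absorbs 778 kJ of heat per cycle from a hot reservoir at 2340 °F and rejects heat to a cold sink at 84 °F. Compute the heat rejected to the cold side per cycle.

T_H = 2340 °F → (2340 − 32) × 5/9 = 1282.22 °C = 1555.37 K.
T_C = 84 °F → (84 − 32) × 5/9 = 28.89 °C = 302.04 K.
For a reversible engine, η = 1 − T_C/T_H = 1 − 302.04/1555.37 = 0.8058.
For a reversible cycle Q_C/Q_H = T_C/T_H, so Q_C = 778 × 302.04/1555.37 = 151 kJ.

Q_C ≈ 151 kJ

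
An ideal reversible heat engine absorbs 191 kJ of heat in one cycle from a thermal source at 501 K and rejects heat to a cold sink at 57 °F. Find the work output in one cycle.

T_C = 57 °F → (57 − 32) × 5/9 = 13.89 °C = 287.04 K.
The Carnot efficiency is η = 1 − T_C/T_H = 1 − 287.04/501.00 = 0.4271.
W = η·Q_H = 0.4271 × 191 = 81.6 kJ.

W ≈ 81.6 kJ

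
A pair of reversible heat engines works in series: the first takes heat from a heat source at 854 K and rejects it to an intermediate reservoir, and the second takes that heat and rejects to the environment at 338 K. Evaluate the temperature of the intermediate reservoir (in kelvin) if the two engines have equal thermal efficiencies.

Equal efficiencies require 1 − T_m/T_H = 1 − T_C/T_m, i.e. T_m/T_H = T_C/T_m, so T_m = √(T_H·T_C) = √(854.00 × 338.00) = 537.3 K.

T_m ≈ 537.3 K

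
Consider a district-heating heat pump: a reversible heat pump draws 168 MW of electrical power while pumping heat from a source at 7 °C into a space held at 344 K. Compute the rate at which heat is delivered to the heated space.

T_C = 7 °C → 7 + 273.15 = 280.15 K.
The Carnot heat-pump COP is COP_HP = T_H/(T_H − T_C) = 344.00/63.85 = 5.3876.
Q_H = COP_HP · W = 5.3876 × 168 = 905 MW.

Q̇_H ≈ 905 MW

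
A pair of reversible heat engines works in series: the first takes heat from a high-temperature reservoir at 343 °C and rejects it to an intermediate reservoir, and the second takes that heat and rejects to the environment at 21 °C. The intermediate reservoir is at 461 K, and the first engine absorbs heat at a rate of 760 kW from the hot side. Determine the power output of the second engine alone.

T_H = 343 °C → 343 + 273.15 = 616.15 K.
T_C = 21 °C → 21 + 273.15 = 294.15 K.
Heat entering the second stage: Q_m = Q_H·(T_m/T_H) = 760 × 461.00/616.15 = 568.6 kW.
Second-stage efficiency η₂ = 1 − T_C/T_m = 1 − 294.15/461.00 = 0.3619, so W₂ = η₂·Q_m = 205.8 kW.

Ẇ₂ ≈ 205.8 kW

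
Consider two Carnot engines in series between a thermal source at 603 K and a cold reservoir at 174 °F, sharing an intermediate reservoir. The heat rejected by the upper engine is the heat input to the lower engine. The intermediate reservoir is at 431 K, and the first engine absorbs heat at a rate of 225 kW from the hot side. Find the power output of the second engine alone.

Ẇ₂ ≈ 29.46 kW

T_C = 174 °F → (174 − 32) × 5/9 = 78.89 °C = 352.04 K.
Heat entering the second stage: Q_m = Q_H·(T_m/T_H) = 225 × 431.00/603.00 = 160.8 kW.
Second-stage efficiency η₂ = 1 − T_C/T_m = 1 − 352.04/431.00 = 0.1832, so W₂ = η₂·Q_m = 29.46 kW.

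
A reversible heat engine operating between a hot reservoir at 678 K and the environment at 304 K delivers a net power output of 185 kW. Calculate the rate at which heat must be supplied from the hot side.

For a reversible engine, η = 1 − T_C/T_H = 1 − 304.00/678.00 = 0.5516.
Q_H = W/η = 185/0.5516 = 335 kW.

Q̇_H ≈ 335 kW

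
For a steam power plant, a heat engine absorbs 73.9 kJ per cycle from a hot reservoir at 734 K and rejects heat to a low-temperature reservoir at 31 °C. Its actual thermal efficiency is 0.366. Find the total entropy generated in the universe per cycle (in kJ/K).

ΔS_univ ≈ 0.0534 kJ/K

T_C = 31 °C → 31 + 273.15 = 304.15 K.
W = η·Q_H = 0.366 × 73.9 = 27.05 kJ, so Q_C = Q_H − W = 46.85 kJ.
Reservoir entropy changes: ΔS_H = −Q_H/T_H = −73.9/734.00 = -0.1007 kJ/K and ΔS_C = +Q_C/T_C = 46.85/304.15 = 0.1540 kJ/K.
ΔS_univ = −Q_H/T_H + Q_C/T_C = 0.0534 kJ/K (> 0, since η = 0.366 < η_Carnot = 0.586).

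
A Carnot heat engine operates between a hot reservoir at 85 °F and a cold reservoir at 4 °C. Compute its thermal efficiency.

T_H = 85 °F → (85 − 32) × 5/9 = 29.44 °C = 302.59 K.
T_C = 4 °C → 4 + 273.15 = 277.15 K.
η_rev = 1 − T_C/T_H = 1 − 277.15/302.59 = 0.0841.

η ≈ 0.0841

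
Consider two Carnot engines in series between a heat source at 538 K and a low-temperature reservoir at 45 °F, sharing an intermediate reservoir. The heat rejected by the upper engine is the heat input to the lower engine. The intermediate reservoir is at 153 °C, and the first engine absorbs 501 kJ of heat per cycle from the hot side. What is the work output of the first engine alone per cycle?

T_C = 45 °F → (45 − 32) × 5/9 = 7.22 °C = 280.37 K.
T_m = 153 °C → 153 + 273.15 = 426.15 K.
First-stage efficiency η₁ = 1 − T_m/T_H = 1 − 426.15/538.00 = 0.2079.
W₁ = η₁·Q_H = 0.2079 × 501 = 104 kJ.

W₁ ≈ 104 kJ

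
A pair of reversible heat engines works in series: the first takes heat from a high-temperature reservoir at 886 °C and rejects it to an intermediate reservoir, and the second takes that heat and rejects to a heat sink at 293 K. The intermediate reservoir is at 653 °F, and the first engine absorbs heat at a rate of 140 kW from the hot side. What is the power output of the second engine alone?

T_H = 886 °C → 886 + 273.15 = 1159.15 K.
T_m = 653 °F → (653 − 32) × 5/9 = 345.00 °C = 618.15 K.
Heat entering the second stage: Q_m = Q_H·(T_m/T_H) = 140 × 618.15/1159.15 = 74.7 kW.
Second-stage efficiency η₂ = 1 − T_C/T_m = 1 − 293.00/618.15 = 0.5260, so W₂ = η₂·Q_m = 39.3 kW.

Ẇ₂ ≈ 39.3 kW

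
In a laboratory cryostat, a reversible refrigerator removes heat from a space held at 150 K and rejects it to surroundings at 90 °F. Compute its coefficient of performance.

T_H = 90 °F → (90 − 32) × 5/9 = 32.22 °C = 305.37 K.
Carnot COP: COP_R = T_C/(T_H − T_C) = 150.00/(305.37 − 150.00) = 0.965.

COP_R ≈ 0.965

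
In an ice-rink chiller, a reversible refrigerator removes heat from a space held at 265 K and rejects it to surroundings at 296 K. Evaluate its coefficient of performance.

COP_R = T_C/(T_H − T_C) = 265.00/(296.00 − 265.00) = 8.55.

COP_R ≈ 8.55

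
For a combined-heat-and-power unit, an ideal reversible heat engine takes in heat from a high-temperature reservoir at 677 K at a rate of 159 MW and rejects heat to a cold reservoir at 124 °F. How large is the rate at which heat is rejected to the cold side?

Q̇_C ≈ 76.2 MW

T_C = 124 °F → (124 − 32) × 5/9 = 51.11 °C = 324.26 K.
The Carnot efficiency is η = 1 − T_C/T_H = 1 − 324.26/677.00 = 0.5210.
For a reversible cycle Q_C/Q_H = T_C/T_H, so Q_C = 159 × 324.26/677.00 = 76.2 MW.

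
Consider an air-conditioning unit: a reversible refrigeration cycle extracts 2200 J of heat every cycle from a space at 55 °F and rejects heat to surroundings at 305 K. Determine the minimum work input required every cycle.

W_in ≈ 146.7 J

T_C = 55 °F → (55 − 32) × 5/9 = 12.78 °C = 285.93 K.
COP_R = T_C/(T_H − T_C) = 285.93/19.07 = 14.9918.
W = Q_C/COP_R = 2200/14.9918 = 146.7 J.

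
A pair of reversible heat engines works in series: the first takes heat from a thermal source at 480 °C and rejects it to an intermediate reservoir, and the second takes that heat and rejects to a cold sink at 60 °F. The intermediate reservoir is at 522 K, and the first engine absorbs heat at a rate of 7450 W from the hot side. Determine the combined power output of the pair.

Ẇ_total ≈ 4594 W

T_H = 480 °C → 480 + 273.15 = 753.15 K.
T_C = 60 °F → (60 − 32) × 5/9 = 15.56 °C = 288.71 K.
Two reversible stages in series are equivalent to a single Carnot engine between T_H and T_C, so η_total = 1 − T_C/T_H = 1 − 288.71/753.15 = 0.6167.
W_total = η_total · Q_H = 0.6167 × 7450 = 4594 W.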